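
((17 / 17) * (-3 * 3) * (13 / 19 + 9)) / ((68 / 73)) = -30222 / 323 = -93.57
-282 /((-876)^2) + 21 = 2685769 /127896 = 21.00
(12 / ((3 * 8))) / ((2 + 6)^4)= 1 / 8192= 0.00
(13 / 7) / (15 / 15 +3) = 13 / 28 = 0.46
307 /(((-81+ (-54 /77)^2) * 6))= -1820203 /2863998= -0.64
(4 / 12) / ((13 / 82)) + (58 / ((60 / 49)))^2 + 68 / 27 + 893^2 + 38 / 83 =799697.68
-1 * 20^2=-400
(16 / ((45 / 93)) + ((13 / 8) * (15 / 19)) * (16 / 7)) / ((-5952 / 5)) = -35909 / 1187424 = -0.03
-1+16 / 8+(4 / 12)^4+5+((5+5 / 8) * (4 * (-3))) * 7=-466.49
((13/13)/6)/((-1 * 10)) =-1/60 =-0.02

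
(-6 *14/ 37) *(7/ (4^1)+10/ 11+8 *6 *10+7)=-452445/ 407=-1111.66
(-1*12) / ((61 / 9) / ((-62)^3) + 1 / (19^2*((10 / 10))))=-9291932064 / 2122931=-4376.94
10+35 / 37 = 405 / 37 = 10.95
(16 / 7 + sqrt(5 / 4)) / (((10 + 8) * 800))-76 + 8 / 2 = -453599 / 6300 + sqrt(5) / 28800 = -72.00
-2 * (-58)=116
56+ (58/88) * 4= 645/11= 58.64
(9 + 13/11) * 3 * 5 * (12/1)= 20160/11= 1832.73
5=5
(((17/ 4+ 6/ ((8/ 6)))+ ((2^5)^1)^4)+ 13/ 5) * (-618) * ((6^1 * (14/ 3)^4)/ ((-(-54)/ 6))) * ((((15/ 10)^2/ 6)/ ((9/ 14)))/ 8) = -36304631638387/ 2430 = -14940177628.97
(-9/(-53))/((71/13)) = 117/3763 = 0.03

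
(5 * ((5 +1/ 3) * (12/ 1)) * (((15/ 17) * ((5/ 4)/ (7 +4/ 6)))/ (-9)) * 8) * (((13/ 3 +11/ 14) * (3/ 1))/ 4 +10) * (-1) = 1550000/ 2737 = 566.31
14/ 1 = 14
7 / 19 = 0.37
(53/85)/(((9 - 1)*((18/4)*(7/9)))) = 53/2380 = 0.02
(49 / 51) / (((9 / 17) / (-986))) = -48314 / 27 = -1789.41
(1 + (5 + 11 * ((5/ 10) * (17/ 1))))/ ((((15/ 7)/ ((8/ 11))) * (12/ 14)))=19502/ 495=39.40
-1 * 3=-3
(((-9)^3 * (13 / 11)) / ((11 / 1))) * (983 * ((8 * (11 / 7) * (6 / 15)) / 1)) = -387153.91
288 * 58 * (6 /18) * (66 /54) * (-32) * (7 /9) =-4573184 /27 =-169377.19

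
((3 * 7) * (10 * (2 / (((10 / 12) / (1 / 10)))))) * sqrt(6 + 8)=252 * sqrt(14) / 5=188.58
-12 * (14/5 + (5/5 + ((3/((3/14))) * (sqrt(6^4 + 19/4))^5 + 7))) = -6253449279 * sqrt(43)/4 - 648/5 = -10251652432.57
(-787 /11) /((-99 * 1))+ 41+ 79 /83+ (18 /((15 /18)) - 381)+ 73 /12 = -561560291 /1807740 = -310.64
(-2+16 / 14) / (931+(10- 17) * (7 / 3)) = -0.00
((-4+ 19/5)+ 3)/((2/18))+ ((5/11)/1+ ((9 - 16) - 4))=806/55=14.65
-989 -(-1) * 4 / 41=-988.90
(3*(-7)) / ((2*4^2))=-21 / 32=-0.66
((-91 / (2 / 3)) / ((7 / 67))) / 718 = -2613 / 1436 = -1.82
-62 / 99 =-0.63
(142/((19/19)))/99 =142/99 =1.43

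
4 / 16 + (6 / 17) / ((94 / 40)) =1279 / 3196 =0.40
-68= -68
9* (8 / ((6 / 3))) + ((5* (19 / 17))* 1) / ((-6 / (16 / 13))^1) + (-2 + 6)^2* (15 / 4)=94.85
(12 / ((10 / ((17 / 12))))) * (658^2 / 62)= 1840097 / 155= 11871.59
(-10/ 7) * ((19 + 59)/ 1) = -780/ 7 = -111.43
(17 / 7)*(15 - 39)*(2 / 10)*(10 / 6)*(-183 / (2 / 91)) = 161772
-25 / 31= -0.81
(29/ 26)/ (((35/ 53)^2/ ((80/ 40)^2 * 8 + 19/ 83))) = 8716327/ 105742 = 82.43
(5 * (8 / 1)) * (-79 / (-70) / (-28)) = -79 / 49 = -1.61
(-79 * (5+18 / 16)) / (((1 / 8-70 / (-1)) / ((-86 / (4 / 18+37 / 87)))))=28962822 / 31603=916.46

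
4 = 4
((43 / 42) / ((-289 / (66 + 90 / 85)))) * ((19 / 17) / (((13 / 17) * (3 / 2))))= -310460 / 1341249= -0.23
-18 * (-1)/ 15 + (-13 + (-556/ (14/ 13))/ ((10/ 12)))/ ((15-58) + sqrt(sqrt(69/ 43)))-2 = 22139 * 43^(1/ 4) * 69^(3/ 4)/ 5145293090 + 951977 * sqrt(2967)/ 5145293090 + 40935011 * 43^(3/ 4) * 69^(1/ 4)/ 5145293090 + 71572600867/ 5145293090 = 14.31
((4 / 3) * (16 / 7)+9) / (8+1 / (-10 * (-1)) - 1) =2530 / 1491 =1.70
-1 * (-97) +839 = 936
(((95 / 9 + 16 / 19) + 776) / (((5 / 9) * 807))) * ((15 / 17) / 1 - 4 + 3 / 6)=-2396681 / 521322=-4.60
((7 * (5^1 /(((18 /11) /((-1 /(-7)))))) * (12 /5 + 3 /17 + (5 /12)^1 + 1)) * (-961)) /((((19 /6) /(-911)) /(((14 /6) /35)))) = 39223727213 /174420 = 224880.90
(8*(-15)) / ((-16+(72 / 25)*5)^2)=-375 / 8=-46.88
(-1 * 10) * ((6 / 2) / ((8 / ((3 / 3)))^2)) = -15 / 32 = -0.47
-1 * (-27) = 27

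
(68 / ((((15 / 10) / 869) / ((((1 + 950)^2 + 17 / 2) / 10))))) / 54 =26721683087 / 405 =65979464.41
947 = 947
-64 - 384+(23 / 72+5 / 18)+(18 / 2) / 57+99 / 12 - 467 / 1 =-1239401 / 1368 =-905.99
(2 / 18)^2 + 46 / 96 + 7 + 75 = 106909 / 1296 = 82.49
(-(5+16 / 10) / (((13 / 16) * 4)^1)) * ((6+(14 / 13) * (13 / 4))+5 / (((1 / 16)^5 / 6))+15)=-4152364194 / 65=-63882526.06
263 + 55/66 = 1583/6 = 263.83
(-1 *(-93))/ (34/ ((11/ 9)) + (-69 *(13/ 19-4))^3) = 2338919/ 301190562669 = 0.00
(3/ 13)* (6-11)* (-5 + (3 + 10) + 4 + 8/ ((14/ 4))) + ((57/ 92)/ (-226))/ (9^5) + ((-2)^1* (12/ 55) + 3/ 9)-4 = -42167237048479/ 2048290924680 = -20.59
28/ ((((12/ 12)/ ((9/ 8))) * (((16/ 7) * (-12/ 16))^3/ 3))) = -2401/ 128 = -18.76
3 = 3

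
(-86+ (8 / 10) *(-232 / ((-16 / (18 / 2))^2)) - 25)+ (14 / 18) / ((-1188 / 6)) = -6049139 / 35640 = -169.73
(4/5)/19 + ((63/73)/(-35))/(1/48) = -7916/6935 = -1.14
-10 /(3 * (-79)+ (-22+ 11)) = 5 /124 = 0.04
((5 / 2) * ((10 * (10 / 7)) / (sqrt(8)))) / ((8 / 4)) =125 * sqrt(2) / 28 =6.31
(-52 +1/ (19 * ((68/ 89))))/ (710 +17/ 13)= -0.07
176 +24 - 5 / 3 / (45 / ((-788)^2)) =-615544 / 27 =-22797.93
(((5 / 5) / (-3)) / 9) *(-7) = 7 / 27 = 0.26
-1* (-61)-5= 56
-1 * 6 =-6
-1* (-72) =72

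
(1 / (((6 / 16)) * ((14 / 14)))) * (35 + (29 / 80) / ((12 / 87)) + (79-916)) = -255799 / 120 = -2131.66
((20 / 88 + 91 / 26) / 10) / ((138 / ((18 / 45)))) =41 / 37950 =0.00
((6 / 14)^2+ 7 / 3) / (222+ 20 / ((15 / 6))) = 37 / 3381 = 0.01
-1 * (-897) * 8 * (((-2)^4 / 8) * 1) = 14352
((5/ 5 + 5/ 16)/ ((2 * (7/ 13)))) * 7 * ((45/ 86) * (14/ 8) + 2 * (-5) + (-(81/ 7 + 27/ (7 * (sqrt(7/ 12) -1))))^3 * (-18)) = 3716536711407/ 67424000 -766869363 * sqrt(21)/ 49000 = -16597.25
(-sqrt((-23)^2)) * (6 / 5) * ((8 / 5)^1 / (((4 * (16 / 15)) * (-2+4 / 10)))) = 207 / 32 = 6.47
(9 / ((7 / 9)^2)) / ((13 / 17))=12393 / 637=19.46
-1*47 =-47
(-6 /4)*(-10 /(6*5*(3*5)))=1 /30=0.03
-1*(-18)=18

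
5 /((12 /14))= 35 /6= 5.83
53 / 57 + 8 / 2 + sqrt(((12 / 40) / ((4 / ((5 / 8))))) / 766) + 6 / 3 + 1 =sqrt(2298) / 6128 + 452 / 57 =7.94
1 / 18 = 0.06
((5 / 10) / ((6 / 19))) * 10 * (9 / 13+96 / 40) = 1273 / 26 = 48.96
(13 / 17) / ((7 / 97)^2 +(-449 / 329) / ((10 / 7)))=-57488990 / 71427387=-0.80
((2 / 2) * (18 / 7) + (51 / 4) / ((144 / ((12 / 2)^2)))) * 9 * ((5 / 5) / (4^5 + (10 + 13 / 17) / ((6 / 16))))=98685 / 2004352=0.05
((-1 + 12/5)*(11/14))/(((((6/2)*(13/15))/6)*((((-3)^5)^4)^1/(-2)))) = -22/15109399071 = -0.00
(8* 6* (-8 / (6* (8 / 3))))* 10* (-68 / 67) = 16320 / 67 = 243.58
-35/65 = -7/13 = -0.54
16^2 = 256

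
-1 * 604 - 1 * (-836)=232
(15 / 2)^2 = 56.25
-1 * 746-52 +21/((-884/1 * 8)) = -5643477/7072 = -798.00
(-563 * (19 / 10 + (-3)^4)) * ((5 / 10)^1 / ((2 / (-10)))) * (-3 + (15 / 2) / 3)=-466727 / 8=-58340.88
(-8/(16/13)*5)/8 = -65/16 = -4.06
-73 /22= -3.32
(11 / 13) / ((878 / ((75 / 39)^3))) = 171875 / 25076558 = 0.01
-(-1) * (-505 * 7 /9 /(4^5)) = -3535 /9216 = -0.38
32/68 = 8/17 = 0.47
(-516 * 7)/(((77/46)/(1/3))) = -7912/11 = -719.27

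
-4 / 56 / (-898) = 1 / 12572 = 0.00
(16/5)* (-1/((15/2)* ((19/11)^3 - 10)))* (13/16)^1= 34606/483825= 0.07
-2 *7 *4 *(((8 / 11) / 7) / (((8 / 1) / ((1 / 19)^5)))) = -8 / 27237089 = -0.00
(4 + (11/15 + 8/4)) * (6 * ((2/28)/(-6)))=-101/210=-0.48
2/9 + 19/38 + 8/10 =137/90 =1.52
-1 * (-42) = 42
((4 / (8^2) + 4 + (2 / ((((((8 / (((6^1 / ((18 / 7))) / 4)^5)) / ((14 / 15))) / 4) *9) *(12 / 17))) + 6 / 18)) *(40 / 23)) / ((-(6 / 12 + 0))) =-887997473 / 57946752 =-15.32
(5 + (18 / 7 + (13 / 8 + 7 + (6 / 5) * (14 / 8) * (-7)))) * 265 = 22207 / 56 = 396.55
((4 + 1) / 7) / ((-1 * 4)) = -5 / 28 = -0.18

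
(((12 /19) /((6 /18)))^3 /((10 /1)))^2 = 544195584 /1176147025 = 0.46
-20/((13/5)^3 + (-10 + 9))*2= -625/259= -2.41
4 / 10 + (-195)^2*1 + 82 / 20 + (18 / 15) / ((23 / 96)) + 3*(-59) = 8707227 / 230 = 37857.51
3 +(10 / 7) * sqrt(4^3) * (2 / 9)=349 / 63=5.54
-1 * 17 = -17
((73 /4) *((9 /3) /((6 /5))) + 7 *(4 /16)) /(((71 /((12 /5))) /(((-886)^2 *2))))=892540452 /355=2514198.46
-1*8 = -8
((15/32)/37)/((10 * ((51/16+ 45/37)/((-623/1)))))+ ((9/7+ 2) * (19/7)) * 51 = 77439085/170324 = 454.66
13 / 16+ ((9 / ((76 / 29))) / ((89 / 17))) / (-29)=21371 / 27056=0.79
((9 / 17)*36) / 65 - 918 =-917.71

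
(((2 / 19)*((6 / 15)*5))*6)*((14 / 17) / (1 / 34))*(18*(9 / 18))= 6048 / 19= 318.32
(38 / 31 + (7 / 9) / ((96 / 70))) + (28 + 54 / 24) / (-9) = -21001 / 13392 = -1.57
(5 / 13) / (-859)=-5 / 11167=-0.00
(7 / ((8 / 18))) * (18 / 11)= 567 / 22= 25.77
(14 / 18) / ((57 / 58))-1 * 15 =-7289 / 513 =-14.21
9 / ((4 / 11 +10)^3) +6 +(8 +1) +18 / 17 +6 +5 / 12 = 22.48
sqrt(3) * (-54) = -54 * sqrt(3) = -93.53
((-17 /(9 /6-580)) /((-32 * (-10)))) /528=17 /97743360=0.00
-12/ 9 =-4/ 3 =-1.33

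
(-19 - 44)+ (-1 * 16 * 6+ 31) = -128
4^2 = 16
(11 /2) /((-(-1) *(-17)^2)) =11 /578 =0.02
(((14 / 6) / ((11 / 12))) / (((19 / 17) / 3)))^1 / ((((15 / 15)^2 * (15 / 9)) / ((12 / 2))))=25704 / 1045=24.60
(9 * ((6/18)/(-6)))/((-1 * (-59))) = -1/118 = -0.01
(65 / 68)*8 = 130 / 17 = 7.65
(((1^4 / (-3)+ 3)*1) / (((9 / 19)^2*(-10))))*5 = -1444 / 243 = -5.94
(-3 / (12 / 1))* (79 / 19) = -79 / 76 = -1.04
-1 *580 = -580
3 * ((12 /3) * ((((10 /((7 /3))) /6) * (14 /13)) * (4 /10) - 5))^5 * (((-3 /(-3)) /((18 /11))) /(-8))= 533806.45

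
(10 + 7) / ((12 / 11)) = 187 / 12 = 15.58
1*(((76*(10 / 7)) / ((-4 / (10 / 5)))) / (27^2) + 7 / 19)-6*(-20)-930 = -78506669 / 96957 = -809.71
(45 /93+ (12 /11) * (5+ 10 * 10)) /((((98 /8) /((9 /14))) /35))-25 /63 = 31712575 /150381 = 210.88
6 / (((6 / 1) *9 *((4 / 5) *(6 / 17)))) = 85 / 216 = 0.39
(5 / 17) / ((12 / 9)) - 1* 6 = -5.78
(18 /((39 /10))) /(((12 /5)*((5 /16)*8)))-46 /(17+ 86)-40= -53128 /1339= -39.68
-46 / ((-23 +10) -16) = 46 / 29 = 1.59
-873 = -873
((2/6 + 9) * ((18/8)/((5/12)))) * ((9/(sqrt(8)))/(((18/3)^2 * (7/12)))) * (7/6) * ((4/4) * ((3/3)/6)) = 1.48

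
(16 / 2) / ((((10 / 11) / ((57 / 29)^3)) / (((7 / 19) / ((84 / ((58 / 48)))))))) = 11913 / 33640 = 0.35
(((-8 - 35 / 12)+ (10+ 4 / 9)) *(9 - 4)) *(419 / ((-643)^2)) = -35615 / 14884164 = -0.00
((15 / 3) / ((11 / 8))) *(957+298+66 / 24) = 50310 / 11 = 4573.64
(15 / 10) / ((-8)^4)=3 / 8192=0.00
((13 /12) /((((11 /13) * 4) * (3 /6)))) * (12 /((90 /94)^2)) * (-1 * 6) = -373321 /7425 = -50.28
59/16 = 3.69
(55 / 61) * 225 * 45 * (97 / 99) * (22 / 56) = 6001875 / 1708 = 3513.98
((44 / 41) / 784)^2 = 121 / 64577296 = 0.00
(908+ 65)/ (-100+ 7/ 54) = -52542/ 5393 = -9.74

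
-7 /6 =-1.17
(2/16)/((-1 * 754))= -1/6032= -0.00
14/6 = 7/3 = 2.33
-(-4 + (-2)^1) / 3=2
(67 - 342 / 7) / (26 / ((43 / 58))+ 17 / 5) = 27305 / 57897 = 0.47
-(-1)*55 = 55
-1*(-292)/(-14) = -146/7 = -20.86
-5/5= -1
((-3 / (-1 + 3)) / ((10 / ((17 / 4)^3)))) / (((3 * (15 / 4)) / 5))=-4913 / 960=-5.12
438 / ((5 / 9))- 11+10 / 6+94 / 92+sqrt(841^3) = 25169.09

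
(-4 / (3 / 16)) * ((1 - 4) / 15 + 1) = -256 / 15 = -17.07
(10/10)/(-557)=-1/557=-0.00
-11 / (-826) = 11 / 826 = 0.01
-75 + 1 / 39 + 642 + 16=22738 / 39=583.03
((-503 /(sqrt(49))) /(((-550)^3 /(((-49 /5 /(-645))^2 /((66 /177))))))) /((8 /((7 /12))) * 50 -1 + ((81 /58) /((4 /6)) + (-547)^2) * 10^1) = 2066379833 /23128277576802293671875000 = 0.00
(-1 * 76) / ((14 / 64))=-2432 / 7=-347.43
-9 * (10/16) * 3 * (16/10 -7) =729/8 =91.12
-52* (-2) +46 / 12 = 647 / 6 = 107.83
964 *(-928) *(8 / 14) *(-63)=32205312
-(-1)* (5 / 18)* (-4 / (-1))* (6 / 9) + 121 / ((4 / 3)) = 9881 / 108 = 91.49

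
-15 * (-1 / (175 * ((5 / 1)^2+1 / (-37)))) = 37 / 10780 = 0.00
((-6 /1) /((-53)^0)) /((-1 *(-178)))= -3 /89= -0.03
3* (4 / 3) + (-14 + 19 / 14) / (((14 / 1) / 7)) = -65 / 28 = -2.32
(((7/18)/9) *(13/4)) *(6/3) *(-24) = -182/27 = -6.74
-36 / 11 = -3.27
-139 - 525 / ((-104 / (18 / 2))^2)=-1545949 / 10816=-142.93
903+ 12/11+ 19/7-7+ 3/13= 900936/1001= 900.04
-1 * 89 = -89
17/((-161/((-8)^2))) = -1088/161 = -6.76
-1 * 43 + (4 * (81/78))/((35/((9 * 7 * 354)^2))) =3836922493/65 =59029576.82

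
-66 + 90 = 24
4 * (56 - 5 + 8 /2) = 220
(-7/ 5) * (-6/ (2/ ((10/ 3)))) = 14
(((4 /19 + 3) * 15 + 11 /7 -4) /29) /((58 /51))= 155091 /111853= 1.39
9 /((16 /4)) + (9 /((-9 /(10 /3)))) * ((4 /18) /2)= 203 /108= 1.88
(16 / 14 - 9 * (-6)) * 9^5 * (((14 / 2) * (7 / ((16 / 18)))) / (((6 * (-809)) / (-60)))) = 3589883955 / 1618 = 2218716.91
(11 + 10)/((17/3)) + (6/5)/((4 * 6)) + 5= 2977/340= 8.76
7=7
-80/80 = -1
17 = 17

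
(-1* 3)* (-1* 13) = 39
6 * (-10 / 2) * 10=-300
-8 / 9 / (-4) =0.22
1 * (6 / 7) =6 / 7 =0.86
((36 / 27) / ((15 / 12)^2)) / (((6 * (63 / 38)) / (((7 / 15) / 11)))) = 1216 / 334125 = 0.00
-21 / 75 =-7 / 25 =-0.28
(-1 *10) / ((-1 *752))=0.01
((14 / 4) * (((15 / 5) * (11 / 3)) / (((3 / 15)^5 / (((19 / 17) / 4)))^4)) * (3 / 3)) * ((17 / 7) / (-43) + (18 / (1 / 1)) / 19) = 36660447597503662109375 / 1838798336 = 19937176839768.29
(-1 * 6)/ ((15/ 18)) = -36/ 5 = -7.20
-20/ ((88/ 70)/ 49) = -8575/ 11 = -779.55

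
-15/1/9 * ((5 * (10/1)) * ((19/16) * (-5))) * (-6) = -11875/4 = -2968.75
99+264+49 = 412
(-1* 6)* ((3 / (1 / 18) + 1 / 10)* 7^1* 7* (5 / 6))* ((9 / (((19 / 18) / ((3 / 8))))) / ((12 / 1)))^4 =-1141125526989 / 17081434112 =-66.81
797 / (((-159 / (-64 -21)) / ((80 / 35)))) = 1083920 / 1113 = 973.87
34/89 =0.38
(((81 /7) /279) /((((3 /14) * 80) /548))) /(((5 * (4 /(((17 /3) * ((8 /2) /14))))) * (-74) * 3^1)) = -2329 /4817400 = -0.00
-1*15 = -15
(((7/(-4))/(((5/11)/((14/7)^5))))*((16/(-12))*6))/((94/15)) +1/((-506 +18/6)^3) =940731991537/5981385769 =157.28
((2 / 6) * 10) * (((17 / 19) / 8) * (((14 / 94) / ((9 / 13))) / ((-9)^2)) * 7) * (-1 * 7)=-379015 / 7811964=-0.05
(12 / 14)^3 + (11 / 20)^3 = 2184533 / 2744000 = 0.80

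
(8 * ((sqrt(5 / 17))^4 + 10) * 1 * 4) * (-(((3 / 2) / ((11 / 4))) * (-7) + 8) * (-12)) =4680960 / 289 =16197.09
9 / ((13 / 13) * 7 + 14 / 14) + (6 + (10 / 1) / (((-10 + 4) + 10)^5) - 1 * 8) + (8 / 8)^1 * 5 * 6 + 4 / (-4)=14405 / 512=28.13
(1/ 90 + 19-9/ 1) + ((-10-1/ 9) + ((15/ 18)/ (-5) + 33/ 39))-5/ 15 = 16/ 65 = 0.25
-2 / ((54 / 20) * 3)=-20 / 81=-0.25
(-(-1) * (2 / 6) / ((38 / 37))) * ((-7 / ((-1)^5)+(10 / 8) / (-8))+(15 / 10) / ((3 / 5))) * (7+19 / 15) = 342953 / 13680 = 25.07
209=209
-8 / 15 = -0.53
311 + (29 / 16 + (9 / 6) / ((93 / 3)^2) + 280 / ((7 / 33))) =25106149 / 15376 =1632.81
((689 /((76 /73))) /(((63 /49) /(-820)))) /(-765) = 14435239 /26163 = 551.74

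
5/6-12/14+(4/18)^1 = 25/126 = 0.20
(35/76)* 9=315/76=4.14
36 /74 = 0.49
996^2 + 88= 992104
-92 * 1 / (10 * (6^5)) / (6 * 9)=-23 / 1049760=-0.00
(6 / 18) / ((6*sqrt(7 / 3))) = sqrt(21) / 126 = 0.04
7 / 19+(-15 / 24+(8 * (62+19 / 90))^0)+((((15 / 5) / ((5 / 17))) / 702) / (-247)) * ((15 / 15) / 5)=4296757 / 5779800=0.74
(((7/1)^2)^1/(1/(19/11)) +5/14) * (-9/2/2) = -117801/616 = -191.24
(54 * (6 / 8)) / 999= 3 / 74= 0.04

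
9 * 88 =792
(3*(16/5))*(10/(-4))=-24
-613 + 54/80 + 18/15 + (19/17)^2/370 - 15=-267804741/427720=-626.12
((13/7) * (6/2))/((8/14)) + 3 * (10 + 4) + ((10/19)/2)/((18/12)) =11839/228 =51.93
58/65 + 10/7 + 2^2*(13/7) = 4436/455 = 9.75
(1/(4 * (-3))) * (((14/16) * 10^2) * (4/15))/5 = -7/18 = -0.39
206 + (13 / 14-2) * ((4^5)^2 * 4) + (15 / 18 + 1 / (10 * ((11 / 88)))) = -943674797 / 210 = -4493689.51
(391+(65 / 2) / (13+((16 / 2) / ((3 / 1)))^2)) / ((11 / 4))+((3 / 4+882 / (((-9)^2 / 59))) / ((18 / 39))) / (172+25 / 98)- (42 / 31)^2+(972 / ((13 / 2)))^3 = 25628589734824245898397 / 7663843541538756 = 3344090.94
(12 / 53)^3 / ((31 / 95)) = 164160 / 4615187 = 0.04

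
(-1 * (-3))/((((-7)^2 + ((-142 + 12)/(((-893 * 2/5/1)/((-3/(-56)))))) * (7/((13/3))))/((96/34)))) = 1028736/5954777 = 0.17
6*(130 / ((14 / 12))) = 4680 / 7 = 668.57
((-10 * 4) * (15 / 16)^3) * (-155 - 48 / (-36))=2593125 / 512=5064.70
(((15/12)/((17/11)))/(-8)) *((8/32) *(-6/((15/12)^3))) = 33/425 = 0.08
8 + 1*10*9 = 98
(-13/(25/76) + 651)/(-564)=-15287/14100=-1.08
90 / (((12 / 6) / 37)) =1665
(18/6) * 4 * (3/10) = 18/5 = 3.60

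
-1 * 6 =-6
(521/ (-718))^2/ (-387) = -271441/ 199507788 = -0.00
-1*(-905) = 905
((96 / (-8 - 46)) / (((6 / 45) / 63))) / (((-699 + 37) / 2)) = 840 / 331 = 2.54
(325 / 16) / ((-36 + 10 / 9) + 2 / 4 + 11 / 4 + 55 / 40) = -2925 / 4358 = -0.67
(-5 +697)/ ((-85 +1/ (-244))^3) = -10052534528/ 8922551729021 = -0.00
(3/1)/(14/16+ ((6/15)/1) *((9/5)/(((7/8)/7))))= 600/1327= 0.45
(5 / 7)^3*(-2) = -250 / 343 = -0.73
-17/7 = -2.43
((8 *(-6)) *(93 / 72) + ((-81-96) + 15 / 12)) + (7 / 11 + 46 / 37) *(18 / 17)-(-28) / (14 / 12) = -344745 / 1628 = -211.76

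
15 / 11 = 1.36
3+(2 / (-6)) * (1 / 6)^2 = 323 / 108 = 2.99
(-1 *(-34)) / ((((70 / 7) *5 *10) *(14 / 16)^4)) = 34816 / 300125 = 0.12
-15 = -15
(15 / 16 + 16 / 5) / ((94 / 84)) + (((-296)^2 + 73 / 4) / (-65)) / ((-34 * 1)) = 1801141 / 41548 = 43.35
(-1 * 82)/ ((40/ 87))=-3567/ 20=-178.35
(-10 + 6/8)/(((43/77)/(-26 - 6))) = 22792/43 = 530.05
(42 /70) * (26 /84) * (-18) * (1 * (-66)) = 7722 /35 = 220.63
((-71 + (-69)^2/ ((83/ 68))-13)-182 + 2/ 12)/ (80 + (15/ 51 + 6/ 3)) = 30771751/ 696702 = 44.17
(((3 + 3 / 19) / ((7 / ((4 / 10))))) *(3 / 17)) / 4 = 18 / 2261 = 0.01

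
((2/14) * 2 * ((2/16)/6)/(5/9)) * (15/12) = 3/224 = 0.01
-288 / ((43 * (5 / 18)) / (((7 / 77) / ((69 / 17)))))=-29376 / 54395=-0.54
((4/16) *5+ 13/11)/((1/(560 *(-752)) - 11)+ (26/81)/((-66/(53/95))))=-52010320320/235319716963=-0.22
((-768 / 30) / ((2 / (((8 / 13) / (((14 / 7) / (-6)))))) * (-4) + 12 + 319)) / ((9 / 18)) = -384 / 2515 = -0.15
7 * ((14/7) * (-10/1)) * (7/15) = -196/3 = -65.33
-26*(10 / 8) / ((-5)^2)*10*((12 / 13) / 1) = -12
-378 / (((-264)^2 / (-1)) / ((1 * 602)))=6321 / 1936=3.26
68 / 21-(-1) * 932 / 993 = 4.18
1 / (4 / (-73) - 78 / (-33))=803 / 1854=0.43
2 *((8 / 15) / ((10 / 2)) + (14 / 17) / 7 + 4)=10772 / 1275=8.45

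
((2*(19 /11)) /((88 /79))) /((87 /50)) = 37525 /21054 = 1.78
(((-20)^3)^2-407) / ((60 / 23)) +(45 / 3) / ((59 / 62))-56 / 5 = 86847463853 / 3540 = 24533181.88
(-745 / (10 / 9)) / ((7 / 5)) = -6705 / 14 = -478.93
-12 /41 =-0.29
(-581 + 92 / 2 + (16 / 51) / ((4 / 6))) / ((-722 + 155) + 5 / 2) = 18174 / 19193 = 0.95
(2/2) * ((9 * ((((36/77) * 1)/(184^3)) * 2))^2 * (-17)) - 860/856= -386470971331056379/384673431917637632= -1.00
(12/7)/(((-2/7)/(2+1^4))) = -18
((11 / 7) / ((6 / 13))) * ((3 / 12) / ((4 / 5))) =715 / 672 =1.06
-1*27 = -27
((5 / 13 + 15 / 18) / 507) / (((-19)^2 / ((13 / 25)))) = 1 / 288990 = 0.00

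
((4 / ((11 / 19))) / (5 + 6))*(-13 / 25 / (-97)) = 988 / 293425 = 0.00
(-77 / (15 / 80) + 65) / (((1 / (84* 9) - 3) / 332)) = 86759568 / 2267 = 38270.65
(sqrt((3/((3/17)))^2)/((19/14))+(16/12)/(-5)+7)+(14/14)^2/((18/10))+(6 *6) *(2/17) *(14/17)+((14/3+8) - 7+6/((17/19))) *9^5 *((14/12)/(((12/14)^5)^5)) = 9566458194962007125931490729/237937374748276162560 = 40205781.90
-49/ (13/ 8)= -392/ 13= -30.15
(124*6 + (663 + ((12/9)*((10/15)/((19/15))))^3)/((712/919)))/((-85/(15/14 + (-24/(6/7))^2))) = -463816403323915/31382065008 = -14779.66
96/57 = 32/19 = 1.68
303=303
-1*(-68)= 68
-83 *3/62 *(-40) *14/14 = 4980/31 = 160.65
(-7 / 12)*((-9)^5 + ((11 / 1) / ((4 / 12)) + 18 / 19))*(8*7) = 36628676 / 19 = 1927825.05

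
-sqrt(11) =-3.32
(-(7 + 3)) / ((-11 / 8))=80 / 11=7.27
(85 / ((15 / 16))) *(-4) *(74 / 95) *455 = -128536.70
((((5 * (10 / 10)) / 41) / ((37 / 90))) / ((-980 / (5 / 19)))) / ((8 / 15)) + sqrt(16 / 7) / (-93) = -4 * sqrt(7) / 651 - 3375 / 22597232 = -0.02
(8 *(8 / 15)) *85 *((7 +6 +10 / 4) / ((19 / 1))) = 16864 / 57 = 295.86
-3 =-3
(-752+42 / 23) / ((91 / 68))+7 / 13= -90165 / 161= -560.03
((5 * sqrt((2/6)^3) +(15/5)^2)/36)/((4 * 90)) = sqrt(3)/23328 +1/1440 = 0.00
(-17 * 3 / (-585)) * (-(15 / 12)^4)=-2125 / 9984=-0.21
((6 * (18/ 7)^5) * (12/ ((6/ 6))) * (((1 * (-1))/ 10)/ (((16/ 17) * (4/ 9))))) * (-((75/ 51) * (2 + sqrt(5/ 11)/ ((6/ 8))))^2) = 6377292000 * sqrt(55)/ 3142909 + 531441000/ 26411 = 35170.20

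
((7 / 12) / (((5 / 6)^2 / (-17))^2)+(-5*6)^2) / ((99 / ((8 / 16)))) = 43388 / 6875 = 6.31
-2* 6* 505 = -6060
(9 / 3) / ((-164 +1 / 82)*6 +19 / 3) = -369 / 120244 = -0.00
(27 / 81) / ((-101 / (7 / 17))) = -7 / 5151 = -0.00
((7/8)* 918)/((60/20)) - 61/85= 90791/340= 267.03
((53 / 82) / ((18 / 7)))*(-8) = -742 / 369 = -2.01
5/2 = 2.50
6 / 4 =3 / 2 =1.50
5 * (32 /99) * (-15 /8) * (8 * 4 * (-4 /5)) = 77.58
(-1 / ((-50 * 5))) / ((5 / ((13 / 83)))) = 0.00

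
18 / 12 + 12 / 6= 7 / 2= 3.50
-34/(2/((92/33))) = -1564/33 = -47.39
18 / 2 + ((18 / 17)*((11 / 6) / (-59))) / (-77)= 9.00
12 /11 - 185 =-2023 /11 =-183.91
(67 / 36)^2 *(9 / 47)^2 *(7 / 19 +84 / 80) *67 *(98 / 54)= 7943451593 / 362629440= 21.91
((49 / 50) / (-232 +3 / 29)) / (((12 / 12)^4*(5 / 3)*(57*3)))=-1421 / 95831250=-0.00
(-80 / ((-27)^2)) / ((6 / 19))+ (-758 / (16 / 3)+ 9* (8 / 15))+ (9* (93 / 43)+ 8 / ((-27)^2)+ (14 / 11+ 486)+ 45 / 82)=627068832077 / 1696499640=369.63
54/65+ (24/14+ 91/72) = 124781/32760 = 3.81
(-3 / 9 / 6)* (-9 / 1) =0.50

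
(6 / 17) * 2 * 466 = 5592 / 17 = 328.94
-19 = -19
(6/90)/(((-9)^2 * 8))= 1/9720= 0.00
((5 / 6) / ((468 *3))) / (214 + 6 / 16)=1 / 361179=0.00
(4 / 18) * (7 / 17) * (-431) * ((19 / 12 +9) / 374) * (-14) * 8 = 10728452 / 85833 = 124.99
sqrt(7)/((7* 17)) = sqrt(7)/119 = 0.02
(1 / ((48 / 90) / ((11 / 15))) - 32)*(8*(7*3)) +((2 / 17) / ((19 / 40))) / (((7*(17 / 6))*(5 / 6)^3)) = -5144.98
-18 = -18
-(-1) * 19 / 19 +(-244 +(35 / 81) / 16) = -314893 / 1296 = -242.97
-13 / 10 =-1.30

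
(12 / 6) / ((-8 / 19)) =-19 / 4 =-4.75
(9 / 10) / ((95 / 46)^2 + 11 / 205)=130134 / 624467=0.21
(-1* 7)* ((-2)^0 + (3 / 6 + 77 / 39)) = -1897 / 78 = -24.32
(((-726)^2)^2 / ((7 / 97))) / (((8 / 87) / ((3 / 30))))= 146526942337479 / 35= 4186484066785.11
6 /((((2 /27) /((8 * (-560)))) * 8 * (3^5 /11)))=-6160 /3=-2053.33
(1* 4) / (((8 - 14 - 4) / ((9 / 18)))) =-1 / 5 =-0.20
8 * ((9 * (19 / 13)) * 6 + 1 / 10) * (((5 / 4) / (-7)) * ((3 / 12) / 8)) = -10273 / 2912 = -3.53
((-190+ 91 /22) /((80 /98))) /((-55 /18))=1803249 /24200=74.51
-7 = -7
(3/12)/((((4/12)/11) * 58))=33/232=0.14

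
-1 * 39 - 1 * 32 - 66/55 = -361/5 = -72.20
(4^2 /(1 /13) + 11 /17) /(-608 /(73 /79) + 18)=-258931 /794206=-0.33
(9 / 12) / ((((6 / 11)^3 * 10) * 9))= 1331 / 25920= 0.05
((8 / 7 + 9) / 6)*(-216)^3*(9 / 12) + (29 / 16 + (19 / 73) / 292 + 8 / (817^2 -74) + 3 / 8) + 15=-727097509249553383 / 56906472560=-12777061.67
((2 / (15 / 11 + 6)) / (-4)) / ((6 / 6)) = -11 / 162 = -0.07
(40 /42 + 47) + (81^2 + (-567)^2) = 6890057 /21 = 328097.95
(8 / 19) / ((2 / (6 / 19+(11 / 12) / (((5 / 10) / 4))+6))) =3112 / 1083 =2.87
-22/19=-1.16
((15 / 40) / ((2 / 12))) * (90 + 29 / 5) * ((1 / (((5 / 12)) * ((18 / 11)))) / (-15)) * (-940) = 495286 / 25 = 19811.44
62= 62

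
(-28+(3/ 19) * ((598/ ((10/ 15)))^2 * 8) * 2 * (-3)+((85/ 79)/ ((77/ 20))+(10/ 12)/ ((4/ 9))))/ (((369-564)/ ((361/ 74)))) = 35709960395801/ 234073840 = 152558.53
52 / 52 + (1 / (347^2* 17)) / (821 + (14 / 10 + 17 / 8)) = 67510556933 / 67510556893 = 1.00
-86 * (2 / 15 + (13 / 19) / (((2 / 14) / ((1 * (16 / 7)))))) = -952.94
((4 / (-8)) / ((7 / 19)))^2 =361 / 196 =1.84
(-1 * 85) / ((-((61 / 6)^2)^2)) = 110160 / 13845841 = 0.01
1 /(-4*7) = -1 /28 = -0.04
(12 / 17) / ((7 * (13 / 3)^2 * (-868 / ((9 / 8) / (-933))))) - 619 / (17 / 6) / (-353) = 139536503985 / 225460029704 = 0.62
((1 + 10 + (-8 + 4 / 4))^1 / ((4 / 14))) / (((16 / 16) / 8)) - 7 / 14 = 223 / 2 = 111.50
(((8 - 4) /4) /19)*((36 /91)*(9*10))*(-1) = -1.87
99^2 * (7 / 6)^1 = 11434.50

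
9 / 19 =0.47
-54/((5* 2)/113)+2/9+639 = 29.02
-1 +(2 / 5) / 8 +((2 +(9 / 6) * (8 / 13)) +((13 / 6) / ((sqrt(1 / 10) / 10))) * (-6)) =513 / 260 - 130 * sqrt(10) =-409.12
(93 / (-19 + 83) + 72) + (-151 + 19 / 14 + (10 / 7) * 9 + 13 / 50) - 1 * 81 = -1613613 / 11200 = -144.07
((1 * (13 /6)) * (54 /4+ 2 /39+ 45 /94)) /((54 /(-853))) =-21936601 /45684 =-480.18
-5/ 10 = -1/ 2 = -0.50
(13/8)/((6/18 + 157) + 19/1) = 39/4232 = 0.01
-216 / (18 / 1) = -12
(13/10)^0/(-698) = -1/698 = -0.00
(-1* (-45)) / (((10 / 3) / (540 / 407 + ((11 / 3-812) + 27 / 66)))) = -17727399 / 1628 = -10889.07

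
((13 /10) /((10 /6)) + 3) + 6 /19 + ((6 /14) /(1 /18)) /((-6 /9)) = -49713 /6650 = -7.48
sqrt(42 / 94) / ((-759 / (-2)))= 2 *sqrt(987) / 35673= 0.00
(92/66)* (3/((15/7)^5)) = 773122/8353125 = 0.09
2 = 2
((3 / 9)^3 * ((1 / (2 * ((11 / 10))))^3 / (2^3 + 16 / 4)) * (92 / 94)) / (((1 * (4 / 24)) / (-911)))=-2619125 / 1689039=-1.55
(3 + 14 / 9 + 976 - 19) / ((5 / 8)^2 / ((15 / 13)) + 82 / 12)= 134.07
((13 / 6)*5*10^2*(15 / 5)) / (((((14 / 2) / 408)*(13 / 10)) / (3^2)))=1311428.57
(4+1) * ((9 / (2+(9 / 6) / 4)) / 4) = 90 / 19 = 4.74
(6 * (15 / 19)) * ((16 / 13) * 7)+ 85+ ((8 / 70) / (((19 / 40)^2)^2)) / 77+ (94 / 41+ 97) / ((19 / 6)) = 157.19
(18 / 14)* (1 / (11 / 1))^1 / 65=9 / 5005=0.00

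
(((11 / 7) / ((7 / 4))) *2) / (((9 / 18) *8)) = 22 / 49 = 0.45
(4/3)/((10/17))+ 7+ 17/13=2062/195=10.57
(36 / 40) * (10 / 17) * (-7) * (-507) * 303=9678123 / 17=569301.35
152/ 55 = 2.76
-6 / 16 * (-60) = 45 / 2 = 22.50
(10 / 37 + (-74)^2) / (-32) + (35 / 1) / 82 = -4143391 / 24272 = -170.71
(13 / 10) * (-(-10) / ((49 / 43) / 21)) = 1677 / 7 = 239.57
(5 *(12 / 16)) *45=675 / 4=168.75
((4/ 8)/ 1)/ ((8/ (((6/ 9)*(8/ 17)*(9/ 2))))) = 0.09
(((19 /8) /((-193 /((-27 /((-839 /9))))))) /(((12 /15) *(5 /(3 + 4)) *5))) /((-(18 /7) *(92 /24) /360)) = 678699 /14897284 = 0.05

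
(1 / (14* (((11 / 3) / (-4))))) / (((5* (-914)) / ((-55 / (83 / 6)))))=-18 / 265517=-0.00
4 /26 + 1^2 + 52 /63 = 1621 /819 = 1.98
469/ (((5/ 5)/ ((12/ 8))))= 1407/ 2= 703.50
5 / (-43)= -0.12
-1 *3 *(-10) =30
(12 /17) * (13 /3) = 52 /17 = 3.06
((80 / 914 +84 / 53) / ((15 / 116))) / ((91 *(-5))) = -361456 / 12716025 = -0.03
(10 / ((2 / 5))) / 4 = 25 / 4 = 6.25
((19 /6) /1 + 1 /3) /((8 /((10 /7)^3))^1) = 125 /98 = 1.28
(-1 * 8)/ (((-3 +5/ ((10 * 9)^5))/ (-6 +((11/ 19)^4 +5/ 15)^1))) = -6838768595520000/ 461719483609679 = -14.81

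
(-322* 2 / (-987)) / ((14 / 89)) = 4094 / 987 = 4.15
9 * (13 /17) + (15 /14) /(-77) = 125871 /18326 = 6.87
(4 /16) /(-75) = -1 /300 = -0.00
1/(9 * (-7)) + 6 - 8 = -2.02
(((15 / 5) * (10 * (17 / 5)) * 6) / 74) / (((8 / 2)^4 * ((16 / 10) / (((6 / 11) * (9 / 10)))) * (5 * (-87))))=-1377 / 60431360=-0.00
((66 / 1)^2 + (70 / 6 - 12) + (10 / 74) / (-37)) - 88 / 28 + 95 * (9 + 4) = 160635617 / 28749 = 5587.52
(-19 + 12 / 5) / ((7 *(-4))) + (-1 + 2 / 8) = -11 / 70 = -0.16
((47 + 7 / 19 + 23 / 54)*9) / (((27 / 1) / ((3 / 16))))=2.99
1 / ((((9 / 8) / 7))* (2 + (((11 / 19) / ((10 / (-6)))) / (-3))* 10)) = 266 / 135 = 1.97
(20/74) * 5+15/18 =485/222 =2.18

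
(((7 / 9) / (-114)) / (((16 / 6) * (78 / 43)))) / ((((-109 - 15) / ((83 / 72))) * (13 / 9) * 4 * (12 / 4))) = 24983 / 33025314816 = 0.00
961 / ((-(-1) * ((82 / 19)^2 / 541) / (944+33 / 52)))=9219238584581 / 349648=26367199.54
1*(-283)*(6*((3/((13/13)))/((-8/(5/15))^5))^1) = 283/442368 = 0.00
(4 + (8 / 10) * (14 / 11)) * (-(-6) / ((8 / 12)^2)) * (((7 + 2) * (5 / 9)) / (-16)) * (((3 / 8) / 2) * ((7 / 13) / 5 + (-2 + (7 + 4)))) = -206793 / 5720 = -36.15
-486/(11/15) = -7290/11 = -662.73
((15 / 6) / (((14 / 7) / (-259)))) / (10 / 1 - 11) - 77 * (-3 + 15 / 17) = 33103 / 68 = 486.81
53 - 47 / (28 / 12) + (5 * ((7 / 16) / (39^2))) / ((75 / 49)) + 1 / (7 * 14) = 587913727 / 17886960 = 32.87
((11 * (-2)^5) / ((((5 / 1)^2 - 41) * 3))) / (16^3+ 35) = 22 / 12393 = 0.00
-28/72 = -7/18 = -0.39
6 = 6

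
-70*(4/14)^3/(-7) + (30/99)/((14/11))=485/1029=0.47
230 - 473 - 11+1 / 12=-3047 / 12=-253.92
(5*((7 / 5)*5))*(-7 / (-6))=245 / 6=40.83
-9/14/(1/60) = -270/7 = -38.57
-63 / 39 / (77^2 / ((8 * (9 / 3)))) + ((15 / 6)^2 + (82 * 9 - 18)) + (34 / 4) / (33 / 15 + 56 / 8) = 184157319 / 253253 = 727.17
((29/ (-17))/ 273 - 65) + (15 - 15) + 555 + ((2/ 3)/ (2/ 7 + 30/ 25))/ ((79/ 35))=27649801/ 56406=490.19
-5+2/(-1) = -7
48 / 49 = 0.98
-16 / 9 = -1.78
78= 78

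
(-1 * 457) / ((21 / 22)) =-10054 / 21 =-478.76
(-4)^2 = 16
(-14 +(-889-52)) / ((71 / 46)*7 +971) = -43930 / 45163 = -0.97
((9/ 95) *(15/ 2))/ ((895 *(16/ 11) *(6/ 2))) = 0.00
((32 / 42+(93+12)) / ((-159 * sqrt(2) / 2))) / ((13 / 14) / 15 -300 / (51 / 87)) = 377570 * sqrt(2) / 290457861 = 0.00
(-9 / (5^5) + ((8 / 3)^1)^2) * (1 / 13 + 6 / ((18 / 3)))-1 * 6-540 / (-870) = 24129614 / 10603125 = 2.28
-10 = -10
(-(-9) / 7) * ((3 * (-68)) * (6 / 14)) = -5508 / 49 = -112.41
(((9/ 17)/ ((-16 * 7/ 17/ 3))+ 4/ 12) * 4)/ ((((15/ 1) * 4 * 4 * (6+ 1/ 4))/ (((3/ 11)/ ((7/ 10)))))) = 31/ 323400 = 0.00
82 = 82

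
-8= -8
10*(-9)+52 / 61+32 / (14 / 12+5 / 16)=-292402 / 4331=-67.51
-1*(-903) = 903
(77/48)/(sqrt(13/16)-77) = -5929/284553-77*sqrt(13)/1138212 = -0.02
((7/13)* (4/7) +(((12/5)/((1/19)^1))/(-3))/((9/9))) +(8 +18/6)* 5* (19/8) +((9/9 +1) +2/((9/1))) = 552029/4680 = 117.95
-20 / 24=-5 / 6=-0.83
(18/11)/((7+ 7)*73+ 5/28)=504/314831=0.00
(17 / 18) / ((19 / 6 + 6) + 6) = 17 / 273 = 0.06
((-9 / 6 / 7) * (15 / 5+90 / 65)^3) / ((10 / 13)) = -555579 / 23660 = -23.48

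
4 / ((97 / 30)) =120 / 97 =1.24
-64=-64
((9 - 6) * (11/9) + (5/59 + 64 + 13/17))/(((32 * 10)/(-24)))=-5.14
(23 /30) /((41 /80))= 184 /123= 1.50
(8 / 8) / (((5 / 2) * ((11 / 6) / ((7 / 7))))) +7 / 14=0.72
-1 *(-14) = 14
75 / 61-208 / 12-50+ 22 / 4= -22181 / 366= -60.60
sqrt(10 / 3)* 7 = 7* sqrt(30) / 3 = 12.78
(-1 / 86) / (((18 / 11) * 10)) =-11 / 15480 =-0.00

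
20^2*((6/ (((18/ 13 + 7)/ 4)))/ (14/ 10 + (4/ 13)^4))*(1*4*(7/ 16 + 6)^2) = 984761859250/ 7310521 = 134704.74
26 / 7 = 3.71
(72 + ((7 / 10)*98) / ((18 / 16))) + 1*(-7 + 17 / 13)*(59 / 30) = 121.78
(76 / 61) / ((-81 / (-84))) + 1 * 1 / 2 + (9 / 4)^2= 180631 / 26352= 6.85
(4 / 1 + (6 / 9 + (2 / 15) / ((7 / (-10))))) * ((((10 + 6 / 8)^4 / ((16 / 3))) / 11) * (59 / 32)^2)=559339775207 / 161480704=3463.82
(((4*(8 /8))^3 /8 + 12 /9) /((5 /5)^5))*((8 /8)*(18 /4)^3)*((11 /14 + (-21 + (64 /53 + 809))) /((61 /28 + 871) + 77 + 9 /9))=997083675 /1411549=706.38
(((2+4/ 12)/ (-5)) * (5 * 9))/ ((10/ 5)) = -21/ 2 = -10.50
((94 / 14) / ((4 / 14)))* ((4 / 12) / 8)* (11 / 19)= 517 / 912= 0.57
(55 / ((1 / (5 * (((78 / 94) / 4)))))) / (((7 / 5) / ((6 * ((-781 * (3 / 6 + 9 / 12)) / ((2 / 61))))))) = -38321229375 / 5264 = -7279868.80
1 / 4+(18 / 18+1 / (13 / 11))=109 / 52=2.10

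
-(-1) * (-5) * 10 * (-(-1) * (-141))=7050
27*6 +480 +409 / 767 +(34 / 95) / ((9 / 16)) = 421780913 / 655785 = 643.17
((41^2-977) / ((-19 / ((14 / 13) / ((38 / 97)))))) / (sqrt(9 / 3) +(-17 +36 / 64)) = 122372096 * sqrt(3) / 321005893 +2011491328 / 321005893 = 6.93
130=130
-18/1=-18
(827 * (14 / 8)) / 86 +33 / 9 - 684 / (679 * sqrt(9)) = 14126233 / 700728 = 20.16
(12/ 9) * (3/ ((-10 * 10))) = -1/ 25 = -0.04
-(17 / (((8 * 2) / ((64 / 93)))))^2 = -4624 / 8649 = -0.53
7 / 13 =0.54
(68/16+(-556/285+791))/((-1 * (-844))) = 904361/962160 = 0.94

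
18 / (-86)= -9 / 43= -0.21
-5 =-5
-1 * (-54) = 54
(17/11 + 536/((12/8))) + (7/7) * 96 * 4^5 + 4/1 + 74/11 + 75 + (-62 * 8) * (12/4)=3209600/33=97260.61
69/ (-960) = -23/ 320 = -0.07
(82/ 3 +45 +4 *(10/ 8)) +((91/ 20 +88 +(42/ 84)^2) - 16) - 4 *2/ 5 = 2288/ 15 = 152.53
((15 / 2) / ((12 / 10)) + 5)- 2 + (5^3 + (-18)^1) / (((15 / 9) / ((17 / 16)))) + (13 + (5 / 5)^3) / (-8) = 6057 / 80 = 75.71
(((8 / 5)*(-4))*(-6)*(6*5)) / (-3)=-384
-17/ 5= -3.40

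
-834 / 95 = -8.78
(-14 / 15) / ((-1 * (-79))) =-14 / 1185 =-0.01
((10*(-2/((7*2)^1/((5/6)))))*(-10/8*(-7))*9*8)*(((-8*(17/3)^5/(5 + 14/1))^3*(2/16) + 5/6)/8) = 45798768803653062456125/262451074968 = 174504024451.94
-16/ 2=-8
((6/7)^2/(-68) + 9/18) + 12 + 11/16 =175619/13328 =13.18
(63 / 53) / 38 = 63 / 2014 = 0.03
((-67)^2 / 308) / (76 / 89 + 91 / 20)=1997605 / 740663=2.70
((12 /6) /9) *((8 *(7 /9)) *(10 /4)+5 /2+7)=451 /81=5.57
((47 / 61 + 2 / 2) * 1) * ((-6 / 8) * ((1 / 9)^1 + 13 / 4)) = -1089 / 244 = -4.46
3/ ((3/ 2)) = 2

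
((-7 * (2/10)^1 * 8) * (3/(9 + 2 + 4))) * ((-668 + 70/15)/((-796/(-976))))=27328/15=1821.87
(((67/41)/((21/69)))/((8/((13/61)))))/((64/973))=2784587/1280512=2.17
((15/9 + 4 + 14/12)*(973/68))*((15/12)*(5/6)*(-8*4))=-997325/306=-3259.23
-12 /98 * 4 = -24 /49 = -0.49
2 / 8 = 0.25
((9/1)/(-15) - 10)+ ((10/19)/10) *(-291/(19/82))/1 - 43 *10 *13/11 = -11612823/19855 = -584.88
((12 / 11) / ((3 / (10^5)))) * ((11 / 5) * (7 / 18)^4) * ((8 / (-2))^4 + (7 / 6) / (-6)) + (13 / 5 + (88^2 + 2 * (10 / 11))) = 1545282617737 / 3247695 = 475809.03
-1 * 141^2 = -19881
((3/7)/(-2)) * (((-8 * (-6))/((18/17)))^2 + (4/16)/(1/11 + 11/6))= -440.41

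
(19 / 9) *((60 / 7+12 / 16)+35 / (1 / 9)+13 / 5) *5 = 869611 / 252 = 3450.84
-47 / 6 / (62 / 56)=-7.08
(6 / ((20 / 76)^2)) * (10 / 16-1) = -3249 / 100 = -32.49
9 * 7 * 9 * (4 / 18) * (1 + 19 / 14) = 297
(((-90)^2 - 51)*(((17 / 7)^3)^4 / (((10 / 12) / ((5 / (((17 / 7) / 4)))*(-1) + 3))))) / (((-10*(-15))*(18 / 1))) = -8183683303610761171 / 10380965400750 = -788335.48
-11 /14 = -0.79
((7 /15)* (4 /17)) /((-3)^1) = -28 /765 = -0.04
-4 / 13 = -0.31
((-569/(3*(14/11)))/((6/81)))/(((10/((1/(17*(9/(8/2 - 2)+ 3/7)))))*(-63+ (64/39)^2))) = 28559817/717305140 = 0.04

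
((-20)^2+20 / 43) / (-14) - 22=-2176 / 43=-50.60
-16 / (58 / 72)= -576 / 29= -19.86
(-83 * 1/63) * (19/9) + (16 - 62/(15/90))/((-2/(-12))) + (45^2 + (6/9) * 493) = 121840/567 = 214.89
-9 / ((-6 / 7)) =21 / 2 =10.50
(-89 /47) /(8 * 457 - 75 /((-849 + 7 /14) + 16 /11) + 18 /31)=-0.00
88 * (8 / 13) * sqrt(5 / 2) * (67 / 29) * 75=1768800 * sqrt(10) / 377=14836.70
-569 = -569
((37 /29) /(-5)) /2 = -37 /290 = -0.13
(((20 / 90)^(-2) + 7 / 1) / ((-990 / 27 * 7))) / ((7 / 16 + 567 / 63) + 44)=-218 / 109725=-0.00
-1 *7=-7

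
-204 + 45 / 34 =-6891 / 34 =-202.68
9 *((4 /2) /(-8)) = -9 /4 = -2.25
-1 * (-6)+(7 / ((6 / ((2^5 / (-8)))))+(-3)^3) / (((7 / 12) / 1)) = -338 / 7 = -48.29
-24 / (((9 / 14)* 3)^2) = -1568 / 243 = -6.45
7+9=16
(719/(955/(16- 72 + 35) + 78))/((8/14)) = 105693/2732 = 38.69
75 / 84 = 25 / 28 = 0.89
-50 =-50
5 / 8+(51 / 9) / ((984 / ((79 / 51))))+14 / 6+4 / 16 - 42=-38.78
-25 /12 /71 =-25 /852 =-0.03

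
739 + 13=752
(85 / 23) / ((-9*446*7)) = -85 / 646254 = -0.00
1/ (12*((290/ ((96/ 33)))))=4/ 4785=0.00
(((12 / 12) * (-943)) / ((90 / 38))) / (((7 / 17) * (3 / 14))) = -609178 / 135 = -4512.43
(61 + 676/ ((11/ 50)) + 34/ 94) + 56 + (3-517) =1383538/ 517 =2676.09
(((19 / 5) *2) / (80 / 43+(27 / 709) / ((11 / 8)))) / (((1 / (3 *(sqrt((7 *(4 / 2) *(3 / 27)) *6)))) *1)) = 36.89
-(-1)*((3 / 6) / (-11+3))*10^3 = -125 / 2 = -62.50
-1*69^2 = -4761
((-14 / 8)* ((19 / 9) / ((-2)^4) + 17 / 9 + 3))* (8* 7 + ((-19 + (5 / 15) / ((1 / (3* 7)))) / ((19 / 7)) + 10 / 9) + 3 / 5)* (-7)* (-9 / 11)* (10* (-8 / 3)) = 538053467 / 7524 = 71511.63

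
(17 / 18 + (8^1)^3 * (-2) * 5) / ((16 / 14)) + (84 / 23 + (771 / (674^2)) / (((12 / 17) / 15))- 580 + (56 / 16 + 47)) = -941288920147 / 188070264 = -5004.99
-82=-82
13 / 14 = 0.93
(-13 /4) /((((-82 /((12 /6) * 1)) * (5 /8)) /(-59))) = -1534 /205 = -7.48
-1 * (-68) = 68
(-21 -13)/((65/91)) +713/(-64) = -18797/320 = -58.74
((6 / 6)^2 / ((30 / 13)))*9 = 39 / 10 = 3.90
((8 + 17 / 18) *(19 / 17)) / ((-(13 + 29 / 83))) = -253897 / 339048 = -0.75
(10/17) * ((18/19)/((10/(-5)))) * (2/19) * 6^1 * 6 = -6480/6137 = -1.06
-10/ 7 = -1.43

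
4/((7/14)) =8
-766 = -766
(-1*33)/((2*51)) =-11/34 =-0.32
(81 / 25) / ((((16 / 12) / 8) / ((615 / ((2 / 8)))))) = 239112 / 5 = 47822.40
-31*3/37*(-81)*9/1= 1832.35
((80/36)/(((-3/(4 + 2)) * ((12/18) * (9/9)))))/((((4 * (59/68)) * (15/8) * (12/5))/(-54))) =1360/59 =23.05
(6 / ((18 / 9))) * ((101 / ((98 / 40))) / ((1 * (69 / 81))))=145.18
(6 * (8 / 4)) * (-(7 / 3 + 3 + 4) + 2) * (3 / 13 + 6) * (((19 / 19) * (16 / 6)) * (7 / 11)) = -12096 / 13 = -930.46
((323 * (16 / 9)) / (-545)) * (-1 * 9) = 5168 / 545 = 9.48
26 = 26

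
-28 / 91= -4 / 13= -0.31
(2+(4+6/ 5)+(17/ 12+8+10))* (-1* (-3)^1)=1597/ 20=79.85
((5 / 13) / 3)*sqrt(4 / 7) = 10*sqrt(7) / 273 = 0.10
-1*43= -43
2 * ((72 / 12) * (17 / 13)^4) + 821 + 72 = 26507225 / 28561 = 928.09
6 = 6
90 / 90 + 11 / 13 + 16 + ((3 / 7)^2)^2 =558085 / 31213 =17.88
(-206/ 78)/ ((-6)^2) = -103/ 1404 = -0.07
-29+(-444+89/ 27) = -12682/ 27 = -469.70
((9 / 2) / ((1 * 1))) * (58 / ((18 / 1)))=29 / 2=14.50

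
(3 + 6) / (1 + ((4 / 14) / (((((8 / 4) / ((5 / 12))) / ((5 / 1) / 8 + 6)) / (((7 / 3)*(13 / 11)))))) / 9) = 256608 / 31957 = 8.03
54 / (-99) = -6 / 11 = -0.55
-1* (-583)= 583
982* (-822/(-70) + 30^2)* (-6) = -188019612/35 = -5371988.91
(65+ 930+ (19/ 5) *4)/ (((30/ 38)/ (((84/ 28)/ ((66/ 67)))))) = 6429923/ 1650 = 3896.92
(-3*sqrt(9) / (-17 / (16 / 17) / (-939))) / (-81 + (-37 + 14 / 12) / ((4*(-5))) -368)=3245184 / 3101837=1.05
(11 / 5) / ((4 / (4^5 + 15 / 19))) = 214181 / 380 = 563.63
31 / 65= 0.48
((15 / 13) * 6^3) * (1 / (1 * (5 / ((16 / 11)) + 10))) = 10368 / 559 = 18.55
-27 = -27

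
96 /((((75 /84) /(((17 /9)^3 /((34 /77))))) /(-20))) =-32820.89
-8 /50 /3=-4 /75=-0.05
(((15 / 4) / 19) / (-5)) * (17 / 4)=-51 / 304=-0.17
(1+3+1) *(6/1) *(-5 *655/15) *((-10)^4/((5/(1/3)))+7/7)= -13119650/3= -4373216.67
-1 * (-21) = 21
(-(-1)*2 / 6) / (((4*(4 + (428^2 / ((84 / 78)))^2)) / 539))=26411 / 17013083575344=0.00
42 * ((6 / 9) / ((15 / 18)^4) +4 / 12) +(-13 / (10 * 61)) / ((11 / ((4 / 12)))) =181321363 / 2516250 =72.06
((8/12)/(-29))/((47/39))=-26/1363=-0.02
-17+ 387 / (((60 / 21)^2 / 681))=12907003 / 400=32267.51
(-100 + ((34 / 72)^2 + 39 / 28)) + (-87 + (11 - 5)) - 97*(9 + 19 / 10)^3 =-142654021567 / 1134000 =-125797.20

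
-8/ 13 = -0.62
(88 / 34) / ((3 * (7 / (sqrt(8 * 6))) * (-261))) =-176 * sqrt(3) / 93177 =-0.00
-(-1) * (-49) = -49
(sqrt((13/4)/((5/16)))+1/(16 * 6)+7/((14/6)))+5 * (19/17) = 2 * sqrt(65)/5+14033/1632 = 11.82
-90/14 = -45/7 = -6.43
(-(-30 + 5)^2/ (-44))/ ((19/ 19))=625/ 44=14.20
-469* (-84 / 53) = 39396 / 53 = 743.32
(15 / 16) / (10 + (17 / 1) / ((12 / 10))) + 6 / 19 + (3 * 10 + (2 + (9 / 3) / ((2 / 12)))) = 221963 / 4408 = 50.35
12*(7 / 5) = 84 / 5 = 16.80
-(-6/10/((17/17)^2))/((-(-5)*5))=3/125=0.02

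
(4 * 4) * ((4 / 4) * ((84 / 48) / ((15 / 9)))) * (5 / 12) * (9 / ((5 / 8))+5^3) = 4879 / 5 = 975.80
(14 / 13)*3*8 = 336 / 13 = 25.85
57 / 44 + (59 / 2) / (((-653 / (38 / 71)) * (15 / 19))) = 38703209 / 30599580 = 1.26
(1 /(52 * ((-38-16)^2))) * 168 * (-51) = -119 /2106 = -0.06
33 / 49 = 0.67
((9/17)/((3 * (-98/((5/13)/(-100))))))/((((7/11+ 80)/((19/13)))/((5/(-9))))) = -209/2996860776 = -0.00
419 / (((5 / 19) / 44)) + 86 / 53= 18565482 / 265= 70058.42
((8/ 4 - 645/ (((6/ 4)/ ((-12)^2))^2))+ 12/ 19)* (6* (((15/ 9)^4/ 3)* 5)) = -458666463.61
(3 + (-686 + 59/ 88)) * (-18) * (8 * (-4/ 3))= -1441080/ 11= -131007.27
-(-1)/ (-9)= -1/ 9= -0.11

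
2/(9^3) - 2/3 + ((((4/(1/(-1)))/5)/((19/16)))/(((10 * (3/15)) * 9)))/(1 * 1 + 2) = -46844/69255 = -0.68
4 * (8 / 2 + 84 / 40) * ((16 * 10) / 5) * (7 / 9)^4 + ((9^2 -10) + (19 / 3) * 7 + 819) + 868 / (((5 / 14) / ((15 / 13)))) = 1716255097 / 426465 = 4024.38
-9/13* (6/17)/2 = -27/221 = -0.12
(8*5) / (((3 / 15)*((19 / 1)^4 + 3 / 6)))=400 / 260643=0.00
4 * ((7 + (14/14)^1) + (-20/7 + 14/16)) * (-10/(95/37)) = -12469/133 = -93.75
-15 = -15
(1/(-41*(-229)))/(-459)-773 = -3331282924/4309551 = -773.00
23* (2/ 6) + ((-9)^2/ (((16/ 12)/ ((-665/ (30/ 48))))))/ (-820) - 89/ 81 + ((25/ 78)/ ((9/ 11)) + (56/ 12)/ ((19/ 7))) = 358899214/ 4101435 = 87.51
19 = 19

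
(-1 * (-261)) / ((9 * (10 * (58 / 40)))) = 2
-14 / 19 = -0.74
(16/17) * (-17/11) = -16/11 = -1.45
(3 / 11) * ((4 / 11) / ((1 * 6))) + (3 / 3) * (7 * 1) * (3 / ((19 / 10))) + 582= 1363466 / 2299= 593.07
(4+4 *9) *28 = 1120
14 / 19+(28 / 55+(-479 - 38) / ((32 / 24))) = -1615587 / 4180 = -386.50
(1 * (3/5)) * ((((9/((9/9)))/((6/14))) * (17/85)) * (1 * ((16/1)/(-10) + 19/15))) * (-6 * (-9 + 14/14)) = -1008/25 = -40.32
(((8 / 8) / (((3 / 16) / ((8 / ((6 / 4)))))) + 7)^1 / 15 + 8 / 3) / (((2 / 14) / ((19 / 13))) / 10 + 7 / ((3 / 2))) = 180614 / 167931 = 1.08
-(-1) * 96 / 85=96 / 85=1.13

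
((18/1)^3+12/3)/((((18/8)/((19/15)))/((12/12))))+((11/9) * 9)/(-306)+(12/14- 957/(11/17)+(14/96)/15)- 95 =440125163/257040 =1712.28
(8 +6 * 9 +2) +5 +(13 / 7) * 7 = 82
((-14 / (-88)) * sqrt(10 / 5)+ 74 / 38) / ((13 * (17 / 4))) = 7 * sqrt(2) / 2431+ 148 / 4199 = 0.04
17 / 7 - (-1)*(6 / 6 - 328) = -2272 / 7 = -324.57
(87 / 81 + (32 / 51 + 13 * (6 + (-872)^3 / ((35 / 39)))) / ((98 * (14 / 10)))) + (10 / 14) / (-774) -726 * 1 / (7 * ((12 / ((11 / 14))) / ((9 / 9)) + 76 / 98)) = -28696220245960347299 / 409910845050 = -70006003.97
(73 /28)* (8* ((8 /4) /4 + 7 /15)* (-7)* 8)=-16936 /15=-1129.07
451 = 451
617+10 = 627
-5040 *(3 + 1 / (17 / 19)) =-352800 / 17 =-20752.94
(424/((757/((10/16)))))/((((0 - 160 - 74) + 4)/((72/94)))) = -954/818317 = -0.00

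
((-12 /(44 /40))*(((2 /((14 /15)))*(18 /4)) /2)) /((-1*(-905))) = -810 /13937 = -0.06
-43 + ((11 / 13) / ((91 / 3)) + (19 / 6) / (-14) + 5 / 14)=-608173 / 14196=-42.84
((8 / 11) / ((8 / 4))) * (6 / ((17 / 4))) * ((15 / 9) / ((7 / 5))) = 800 / 1309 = 0.61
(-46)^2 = 2116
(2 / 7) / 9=2 / 63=0.03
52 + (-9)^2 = 133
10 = 10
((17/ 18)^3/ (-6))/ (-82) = 4913/ 2869344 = 0.00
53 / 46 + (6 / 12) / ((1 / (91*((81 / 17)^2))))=6873745 / 6647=1034.11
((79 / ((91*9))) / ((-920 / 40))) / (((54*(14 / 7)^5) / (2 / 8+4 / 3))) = -1501 / 390604032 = -0.00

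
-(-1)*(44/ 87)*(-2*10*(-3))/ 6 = 440/ 87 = 5.06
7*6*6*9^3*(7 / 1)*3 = 3857868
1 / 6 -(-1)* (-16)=-95 / 6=-15.83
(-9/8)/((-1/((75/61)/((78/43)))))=9675/12688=0.76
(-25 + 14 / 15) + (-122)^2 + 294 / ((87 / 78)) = 6578731 / 435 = 15123.52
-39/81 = -0.48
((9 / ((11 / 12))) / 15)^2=1296 / 3025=0.43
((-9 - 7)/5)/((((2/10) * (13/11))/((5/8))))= -110/13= -8.46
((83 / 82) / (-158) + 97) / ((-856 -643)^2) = 1256649 / 29112144956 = 0.00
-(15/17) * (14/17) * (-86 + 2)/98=180/289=0.62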